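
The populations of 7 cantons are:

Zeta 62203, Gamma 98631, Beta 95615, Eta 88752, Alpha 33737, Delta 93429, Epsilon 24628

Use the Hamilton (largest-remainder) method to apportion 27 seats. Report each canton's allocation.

Zeta 4, Gamma 5, Beta 5, Eta 5, Alpha 2, Delta 5, Epsilon 1

Standard divisor: 496995 ÷ 27 ≈ 18407.222.
Standard quotas: Zeta 3.3793, Gamma 5.3583, Beta 5.1944, Eta 4.8216, Alpha 1.8328, Delta 5.0757, Epsilon 1.3380.
Lower quotas: Zeta 3, Gamma 5, Beta 5, Eta 4, Alpha 1, Delta 5, Epsilon 1 (sum 24, leaving 3 seats).
Remainders in descending order: Alpha 0.8328, Eta 0.8216, Zeta 0.3793, Gamma 0.3583, Epsilon 0.3380, Beta 0.1944, Delta 0.0757.
Largest remainders: Alpha, Eta, Zeta receive the extra seats.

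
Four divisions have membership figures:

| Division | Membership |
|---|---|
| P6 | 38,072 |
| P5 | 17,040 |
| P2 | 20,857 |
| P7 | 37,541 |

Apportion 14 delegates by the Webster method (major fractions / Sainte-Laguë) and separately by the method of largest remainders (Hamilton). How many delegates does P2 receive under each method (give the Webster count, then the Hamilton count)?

3 and 2

Webster: P6 5, P5 2, P2 3, P7 4.
Hamilton: P6 5, P5 2, P2 2, P7 5.
P2 gets 3 under Webster and 2 under Hamilton.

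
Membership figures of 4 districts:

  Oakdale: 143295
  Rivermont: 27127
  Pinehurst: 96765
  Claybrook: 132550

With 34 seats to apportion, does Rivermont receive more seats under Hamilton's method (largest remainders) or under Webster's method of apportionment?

Hamilton: Oakdale 12, Rivermont 3, Pinehurst 8, Claybrook 11.
Webster: Oakdale 12, Rivermont 2, Pinehurst 8, Claybrook 12.
Rivermont gets 3 under Hamilton and 2 under Webster.

Hamilton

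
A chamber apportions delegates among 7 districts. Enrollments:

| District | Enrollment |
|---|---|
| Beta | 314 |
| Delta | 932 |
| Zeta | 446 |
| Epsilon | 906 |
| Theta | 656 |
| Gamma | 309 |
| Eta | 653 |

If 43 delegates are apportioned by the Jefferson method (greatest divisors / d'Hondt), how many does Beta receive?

Standard divisor 4216/43 ≈ 98.047; standard quotas: Beta 3.203, Delta 9.506, Zeta 4.549, Epsilon 9.241, Theta 6.691, Gamma 3.152, Eta 6.660.
Rounding down gives 3, 9, 4, 9, 6, 3, 6 = 40 seats, so the divisor must be adjusted.
With modified divisor 92: modified quotas Beta 3.413, Delta 10.130, Zeta 4.848, Epsilon 9.848, Theta 7.130, Gamma 3.359, Eta 7.098.
Rounding down: Beta 3, Delta 10, Zeta 4, Epsilon 9, Theta 7, Gamma 3, Eta 7 (total 43).
Beta receives 3.

3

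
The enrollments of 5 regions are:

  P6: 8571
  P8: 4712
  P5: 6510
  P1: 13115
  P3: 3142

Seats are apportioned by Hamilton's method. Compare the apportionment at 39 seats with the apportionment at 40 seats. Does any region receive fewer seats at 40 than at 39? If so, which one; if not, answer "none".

At 39 seats: P6 9, P8 5, P5 7, P1 14, P3 4.
At 40 seats: P6 10, P8 5, P5 7, P1 15, P3 3.
P3 drops from 4 to 3.

P3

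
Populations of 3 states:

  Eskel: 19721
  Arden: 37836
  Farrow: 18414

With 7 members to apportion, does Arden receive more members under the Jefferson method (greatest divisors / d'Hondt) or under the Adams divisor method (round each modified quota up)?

Jefferson

Jefferson: Eskel 2, Arden 4, Farrow 1.
Adams: Eskel 2, Arden 3, Farrow 2.
Arden gets 4 under Jefferson and 3 under Adams.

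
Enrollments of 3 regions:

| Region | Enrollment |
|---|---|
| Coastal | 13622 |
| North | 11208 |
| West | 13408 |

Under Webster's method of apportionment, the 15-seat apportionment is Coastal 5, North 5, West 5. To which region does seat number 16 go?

Priority for the next seat is population ÷ (current seats + 0.5).
Priorities: Coastal 2476.727, North 2037.818, West 2437.818.
Highest priority: Coastal.

Coastal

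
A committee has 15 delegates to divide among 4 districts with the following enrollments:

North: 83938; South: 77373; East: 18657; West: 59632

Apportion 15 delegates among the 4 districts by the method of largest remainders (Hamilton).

Standard divisor: 239600 ÷ 15 ≈ 15973.333.
Standard quotas: North 5.2549, South 4.8439, East 1.1680, West 3.7332.
Lower quotas: North 5, South 4, East 1, West 3 (sum 13, leaving 2 seats).
Remainders in descending order: South 0.8439, West 0.7332, North 0.2549, East 0.1680.
The surplus seats go to South, West.

North 5; South 5; East 1; West 4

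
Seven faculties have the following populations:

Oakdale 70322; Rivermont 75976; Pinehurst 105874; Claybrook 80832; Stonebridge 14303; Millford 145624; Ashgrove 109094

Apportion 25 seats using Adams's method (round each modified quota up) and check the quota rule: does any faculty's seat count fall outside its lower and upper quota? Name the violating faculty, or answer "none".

Standard quotas: Oakdale 2.920, Rivermont 3.155, Pinehurst 4.397, Claybrook 3.357, Stonebridge 0.594, Millford 6.047, Ashgrove 4.530.
Adams allocation: Oakdale 3, Rivermont 3, Pinehurst 4, Claybrook 3, Stonebridge 1, Millford 6, Ashgrove 5.
Every allocation lies between the lower and upper quota.

none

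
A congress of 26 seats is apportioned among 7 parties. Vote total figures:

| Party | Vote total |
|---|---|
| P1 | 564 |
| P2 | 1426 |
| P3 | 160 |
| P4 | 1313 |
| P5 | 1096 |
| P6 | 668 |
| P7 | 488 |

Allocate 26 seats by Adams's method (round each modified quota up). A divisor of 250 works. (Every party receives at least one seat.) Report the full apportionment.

P1 3; P2 6; P3 1; P4 6; P5 5; P6 3; P7 2

With modified divisor 250: modified quotas P1 2.256, P2 5.704, P3 0.640, P4 5.252, P5 4.384, P6 2.672, P7 1.952.
Rounding up: P1 3, P2 6, P3 1, P4 6, P5 5, P6 3, P7 2 (total 26).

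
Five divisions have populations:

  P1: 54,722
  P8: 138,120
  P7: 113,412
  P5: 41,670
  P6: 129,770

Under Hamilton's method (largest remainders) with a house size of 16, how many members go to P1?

2

The standard divisor is 477694/16 ≈ 29855.875.
Standard quotas: P1 1.8329, P8 4.6262, P7 3.7986, P5 1.3957, P6 4.3465.
Lower quotas: P1 1, P8 4, P7 3, P5 1, P6 4 (sum 13, leaving 3 seats).
Remainders in descending order: P1 0.8329, P7 0.7986, P8 0.6262, P5 0.3957, P6 0.3465.
Largest remainders: P1, P7, P8 receive the extra seats.
P1 receives 2.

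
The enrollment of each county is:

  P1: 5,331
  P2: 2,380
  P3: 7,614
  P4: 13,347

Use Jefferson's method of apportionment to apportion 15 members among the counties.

P1 3, P2 1, P3 4, P4 7

Standard divisor 28672/15 ≈ 1911.467; standard quotas: P1 2.789, P2 1.245, P3 3.983, P4 6.983.
Rounding down gives 2, 1, 3, 6 = 12 seats, so the divisor must be adjusted.
With modified divisor 1700: modified quotas P1 3.136, P2 1.400, P3 4.479, P4 7.851.
Rounding down: P1 3, P2 1, P3 4, P4 7 (total 15).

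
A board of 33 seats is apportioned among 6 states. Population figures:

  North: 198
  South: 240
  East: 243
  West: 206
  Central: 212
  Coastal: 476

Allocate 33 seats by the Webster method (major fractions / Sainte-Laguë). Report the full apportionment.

North: 4; South: 5; East: 5; West: 4; Central: 5; Coastal: 10

Standard divisor 1575/33 ≈ 47.727; standard quotas: North 4.149, South 5.029, East 5.091, West 4.316, Central 4.442, Coastal 9.973.
Rounding to the nearest integer gives 4, 5, 5, 4, 4, 10 = 32 seats, so the divisor must be adjusted.
With modified divisor 46: modified quotas North 4.304, South 5.217, East 5.283, West 4.478, Central 4.609, Coastal 10.348.
Rounding to the nearest integer: North 4, South 5, East 5, West 4, Central 5, Coastal 10 (total 33).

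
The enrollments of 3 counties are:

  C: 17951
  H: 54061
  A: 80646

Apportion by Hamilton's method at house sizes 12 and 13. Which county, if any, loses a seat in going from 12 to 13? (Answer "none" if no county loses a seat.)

At 12 seats: C 2, H 4, A 6.
At 13 seats: C 1, H 5, A 7.
C drops from 2 to 1.

C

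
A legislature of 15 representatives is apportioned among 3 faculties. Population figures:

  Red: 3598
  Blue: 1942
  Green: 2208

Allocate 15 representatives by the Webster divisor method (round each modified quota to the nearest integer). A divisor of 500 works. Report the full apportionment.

With modified divisor 500: modified quotas Red 7.196, Blue 3.884, Green 4.416.
Rounding to the nearest integer: Red 7, Blue 4, Green 4 (total 15).

Red: 7; Blue: 4; Green: 4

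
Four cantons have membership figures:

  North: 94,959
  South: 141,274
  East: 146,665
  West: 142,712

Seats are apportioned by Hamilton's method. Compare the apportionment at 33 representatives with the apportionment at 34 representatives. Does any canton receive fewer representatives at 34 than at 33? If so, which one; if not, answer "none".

none

At 33 seats: North 6, South 9, East 9, West 9.
At 34 seats: North 6, South 9, East 10, West 9.
No canton's allocation decreased.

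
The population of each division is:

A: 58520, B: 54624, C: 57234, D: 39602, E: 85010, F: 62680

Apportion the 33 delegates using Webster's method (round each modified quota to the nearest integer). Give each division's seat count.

Standard divisor 357670/33 ≈ 10838.485; standard quotas: A 5.399, B 5.040, C 5.281, D 3.654, E 7.843, F 5.783.
Rounding to the nearest integer gives A 5, B 5, C 5, D 4, E 8, F 6 — total 33, matching the house size, so no adjustment is needed.

A 5, B 5, C 5, D 4, E 8, F 6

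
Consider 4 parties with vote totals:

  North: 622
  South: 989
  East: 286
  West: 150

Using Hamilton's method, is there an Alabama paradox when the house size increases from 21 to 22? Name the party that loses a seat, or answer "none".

At 21 seats: North 6, South 10, East 3, West 2.
At 22 seats: North 7, South 11, East 3, West 1.
West drops from 2 to 1.

West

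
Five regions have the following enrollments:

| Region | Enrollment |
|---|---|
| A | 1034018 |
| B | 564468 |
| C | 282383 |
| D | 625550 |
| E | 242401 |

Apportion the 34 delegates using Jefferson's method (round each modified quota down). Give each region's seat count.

Standard divisor 2748820/34 ≈ 80847.647; standard quotas: A 12.790, B 6.982, C 3.493, D 7.737, E 2.998.
Rounding down gives 12, 6, 3, 7, 2 = 30 seats, so the divisor must be adjusted.
With modified divisor 76000: modified quotas A 13.605, B 7.427, C 3.716, D 8.231, E 3.189.
Rounding down: A 13, B 7, C 3, D 8, E 3 (total 34).

A 13, B 7, C 3, D 8, E 3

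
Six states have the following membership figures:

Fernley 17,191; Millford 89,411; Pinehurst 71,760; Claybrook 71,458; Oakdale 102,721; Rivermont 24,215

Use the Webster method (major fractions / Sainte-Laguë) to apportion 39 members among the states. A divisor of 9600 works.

Fernley: 2, Millford: 9, Pinehurst: 7, Claybrook: 7, Oakdale: 11, Rivermont: 3

With modified divisor 9600: modified quotas Fernley 1.791, Millford 9.314, Pinehurst 7.475, Claybrook 7.444, Oakdale 10.700, Rivermont 2.522.
Rounding to the nearest integer: Fernley 2, Millford 9, Pinehurst 7, Claybrook 7, Oakdale 11, Rivermont 3 (total 39).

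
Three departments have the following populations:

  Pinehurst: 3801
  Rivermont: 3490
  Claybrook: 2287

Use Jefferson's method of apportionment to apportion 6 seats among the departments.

Pinehurst: 3, Rivermont: 2, Claybrook: 1

Standard divisor 9578/6 ≈ 1596.333; standard quotas: Pinehurst 2.381, Rivermont 2.186, Claybrook 1.433.
Rounding down gives 2, 2, 1 = 5 seats, so the divisor must be adjusted.
With modified divisor 1200: modified quotas Pinehurst 3.167, Rivermont 2.908, Claybrook 1.906.
Rounding down: Pinehurst 3, Rivermont 2, Claybrook 1 (total 6).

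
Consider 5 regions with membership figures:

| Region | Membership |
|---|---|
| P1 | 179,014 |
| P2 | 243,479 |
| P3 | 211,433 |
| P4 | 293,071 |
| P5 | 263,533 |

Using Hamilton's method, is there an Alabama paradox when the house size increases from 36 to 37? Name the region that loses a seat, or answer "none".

P1

At 36 seats: P1 6, P2 7, P3 6, P4 9, P5 8.
At 37 seats: P1 5, P2 8, P3 7, P4 9, P5 8.
P1 drops from 6 to 5.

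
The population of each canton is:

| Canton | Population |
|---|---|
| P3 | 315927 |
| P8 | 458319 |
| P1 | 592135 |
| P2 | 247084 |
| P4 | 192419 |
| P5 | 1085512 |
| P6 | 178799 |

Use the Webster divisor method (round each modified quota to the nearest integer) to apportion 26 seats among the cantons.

Standard divisor 3070195/26 ≈ 118084.423; standard quotas: P3 2.675, P8 3.881, P1 5.015, P2 2.092, P4 1.630, P5 9.193, P6 1.514.
Rounding to the nearest integer gives 3, 4, 5, 2, 2, 9, 2 = 27 seats, so the divisor must be adjusted.
With modified divisor 122800: modified quotas P3 2.573, P8 3.732, P1 4.822, P2 2.012, P4 1.567, P5 8.840, P6 1.456.
Rounding to the nearest integer: P3 3, P8 4, P1 5, P2 2, P4 2, P5 9, P6 1 (total 26).

P3 3, P8 4, P1 5, P2 2, P4 2, P5 9, P6 1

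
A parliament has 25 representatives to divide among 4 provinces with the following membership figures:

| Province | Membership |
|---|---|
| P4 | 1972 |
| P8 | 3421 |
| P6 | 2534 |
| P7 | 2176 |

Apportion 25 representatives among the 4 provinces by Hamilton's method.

Standard divisor: 10103 ÷ 25 ≈ 404.12.
Standard quotas: P4 4.880, P8 8.465, P6 6.270, P7 5.385.
Lower quotas: P4 4, P8 8, P6 6, P7 5 (sum 23, leaving 2 seats).
Remainders in descending order: P4 0.880, P8 0.465, P7 0.385, P6 0.270.
The surplus seats go to P4, P8.

P4: 5, P8: 9, P6: 6, P7: 5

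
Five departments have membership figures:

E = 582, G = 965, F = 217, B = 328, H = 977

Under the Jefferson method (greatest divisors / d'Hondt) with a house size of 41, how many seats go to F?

3

Standard divisor 3069/41 ≈ 74.854; standard quotas: E 7.775, G 12.892, F 2.899, B 4.382, H 13.052.
Rounding down gives 7, 12, 2, 4, 13 = 38 seats, so the divisor must be adjusted.
With modified divisor 70: modified quotas E 8.314, G 13.786, F 3.100, B 4.686, H 13.957.
Rounding down: E 8, G 13, F 3, B 4, H 13 (total 41).
F receives 3.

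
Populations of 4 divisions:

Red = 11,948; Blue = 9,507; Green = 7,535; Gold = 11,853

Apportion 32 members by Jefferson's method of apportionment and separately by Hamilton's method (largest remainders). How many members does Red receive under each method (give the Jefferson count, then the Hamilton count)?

10 and 9

Jefferson: Red 10, Blue 7, Green 6, Gold 9.
Hamilton: Red 9, Blue 8, Green 6, Gold 9.
Red gets 10 under Jefferson and 9 under Hamilton.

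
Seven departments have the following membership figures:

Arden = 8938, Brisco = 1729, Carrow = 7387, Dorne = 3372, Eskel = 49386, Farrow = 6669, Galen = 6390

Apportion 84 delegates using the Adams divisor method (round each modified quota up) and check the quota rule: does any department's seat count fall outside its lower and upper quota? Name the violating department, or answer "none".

Eskel

Standard quotas: Arden 8.952, Brisco 1.732, Carrow 7.398, Dorne 3.377, Eskel 49.462, Farrow 6.679, Galen 6.400.
Adams allocation: Arden 9, Brisco 2, Carrow 8, Dorne 4, Eskel 47, Farrow 7, Galen 7.
Eskel has quota 49.462 (lower 49, upper 50) but receives 47 — outside the quota interval.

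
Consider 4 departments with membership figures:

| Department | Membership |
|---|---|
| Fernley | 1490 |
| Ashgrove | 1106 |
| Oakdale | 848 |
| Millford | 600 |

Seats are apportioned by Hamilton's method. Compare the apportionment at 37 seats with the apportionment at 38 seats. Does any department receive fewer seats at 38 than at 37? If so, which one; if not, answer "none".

none

At 37 seats: Fernley 14, Ashgrove 10, Oakdale 8, Millford 5.
At 38 seats: Fernley 14, Ashgrove 10, Oakdale 8, Millford 6.
No department's allocation decreased.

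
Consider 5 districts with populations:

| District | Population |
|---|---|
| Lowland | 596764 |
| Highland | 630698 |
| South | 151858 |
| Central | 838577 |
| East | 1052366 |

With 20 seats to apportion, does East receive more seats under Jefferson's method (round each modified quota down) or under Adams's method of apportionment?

Jefferson: Lowland 3, Highland 4, South 1, Central 5, East 7.
Adams: Lowland 4, Highland 4, South 1, Central 5, East 6.
East gets 7 under Jefferson and 6 under Adams.

Jefferson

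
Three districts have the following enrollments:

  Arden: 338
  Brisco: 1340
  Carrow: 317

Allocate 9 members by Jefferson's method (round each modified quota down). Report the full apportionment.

Standard divisor 1995/9 ≈ 221.667; standard quotas: Arden 1.525, Brisco 6.045, Carrow 1.430.
Rounding down gives 1, 6, 1 = 8 seats, so the divisor must be adjusted.
With modified divisor 180: modified quotas Arden 1.878, Brisco 7.444, Carrow 1.761.
Rounding down: Arden 1, Brisco 7, Carrow 1 (total 9).

Arden 1, Brisco 7, Carrow 1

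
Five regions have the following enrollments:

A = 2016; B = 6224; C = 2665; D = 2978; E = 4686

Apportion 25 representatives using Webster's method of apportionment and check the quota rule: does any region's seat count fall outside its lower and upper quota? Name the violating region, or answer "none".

Standard quotas: A 2.714, B 8.380, C 3.588, D 4.009, E 6.309.
Webster allocation: A 3, B 8, C 4, D 4, E 6.
Every allocation lies between the lower and upper quota.

none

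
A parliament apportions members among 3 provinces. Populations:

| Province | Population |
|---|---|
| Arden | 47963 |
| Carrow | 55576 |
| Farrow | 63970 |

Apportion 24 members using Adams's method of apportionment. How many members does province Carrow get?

8

Standard divisor 167509/24 ≈ 6979.542; standard quotas: Arden 6.872, Carrow 7.963, Farrow 9.165.
Rounding up gives 7, 8, 10 = 25 seats, so the divisor must be adjusted.
With modified divisor 7500: modified quotas Arden 6.395, Carrow 7.410, Farrow 8.529.
Rounding up: Arden 7, Carrow 8, Farrow 9 (total 24).
Carrow receives 8.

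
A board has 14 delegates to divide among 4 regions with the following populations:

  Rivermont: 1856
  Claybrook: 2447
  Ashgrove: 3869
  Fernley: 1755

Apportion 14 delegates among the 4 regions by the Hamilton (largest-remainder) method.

The standard divisor is 9927/14 ≈ 709.071.
Standard quotas: Rivermont 2.618, Claybrook 3.451, Ashgrove 5.456, Fernley 2.475.
Lower quotas: Rivermont 2, Claybrook 3, Ashgrove 5, Fernley 2 (sum 12, leaving 2 seats).
Remainders in descending order: Rivermont 0.618, Fernley 0.475, Ashgrove 0.456, Claybrook 0.451.
Largest remainders: Rivermont, Fernley receive the extra seats.

Rivermont=3; Claybrook=3; Ashgrove=5; Fernley=3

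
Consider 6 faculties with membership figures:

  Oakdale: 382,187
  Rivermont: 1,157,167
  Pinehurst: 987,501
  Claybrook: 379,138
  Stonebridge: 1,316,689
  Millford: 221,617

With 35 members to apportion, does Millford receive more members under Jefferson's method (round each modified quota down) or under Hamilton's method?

Hamilton

Jefferson: Oakdale 3, Rivermont 9, Pinehurst 8, Claybrook 3, Stonebridge 11, Millford 1.
Hamilton: Oakdale 3, Rivermont 9, Pinehurst 8, Claybrook 3, Stonebridge 10, Millford 2.
Millford gets 1 under Jefferson and 2 under Hamilton.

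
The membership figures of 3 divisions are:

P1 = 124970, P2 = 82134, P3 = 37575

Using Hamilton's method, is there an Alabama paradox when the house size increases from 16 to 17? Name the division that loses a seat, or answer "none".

P3

At 16 seats: P1 8, P2 5, P3 3.
At 17 seats: P1 9, P2 6, P3 2.
P3 drops from 3 to 2.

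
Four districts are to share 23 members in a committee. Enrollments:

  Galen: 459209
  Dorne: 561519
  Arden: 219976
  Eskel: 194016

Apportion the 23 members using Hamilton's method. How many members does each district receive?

Total 1434720; standard divisor 1434720/23 ≈ 62379.13.
Standard quotas: Galen 7.3616, Dorne 9.0017, Arden 3.5264, Eskel 3.1103.
Lower quotas: Galen 7, Dorne 9, Arden 3, Eskel 3 (sum 22, leaving 1 seat).
Remainders in descending order: Arden 0.5264, Galen 0.3616, Eskel 0.1103, Dorne 0.0017.
The surplus seat goes to Arden.

Galen=7; Dorne=9; Arden=4; Eskel=3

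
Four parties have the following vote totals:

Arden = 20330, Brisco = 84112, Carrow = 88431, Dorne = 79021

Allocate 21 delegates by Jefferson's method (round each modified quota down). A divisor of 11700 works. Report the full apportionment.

With modified divisor 11700: modified quotas Arden 1.738, Brisco 7.189, Carrow 7.558, Dorne 6.754.
Rounding down: Arden 1, Brisco 7, Carrow 7, Dorne 6 (total 21).

Arden=1, Brisco=7, Carrow=7, Dorne=6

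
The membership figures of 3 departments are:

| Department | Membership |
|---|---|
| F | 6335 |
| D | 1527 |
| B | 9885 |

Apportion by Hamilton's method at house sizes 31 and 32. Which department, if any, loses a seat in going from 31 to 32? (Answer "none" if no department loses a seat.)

none

At 31 seats: F 11, D 3, B 17.
At 32 seats: F 11, D 3, B 18.
No department's allocation decreased.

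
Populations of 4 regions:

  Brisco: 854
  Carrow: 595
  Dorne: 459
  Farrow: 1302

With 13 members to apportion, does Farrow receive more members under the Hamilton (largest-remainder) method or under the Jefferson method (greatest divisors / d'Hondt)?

Hamilton: Brisco 4, Carrow 2, Dorne 2, Farrow 5.
Jefferson: Brisco 3, Carrow 2, Dorne 2, Farrow 6.
Farrow gets 5 under Hamilton and 6 under Jefferson.

Jefferson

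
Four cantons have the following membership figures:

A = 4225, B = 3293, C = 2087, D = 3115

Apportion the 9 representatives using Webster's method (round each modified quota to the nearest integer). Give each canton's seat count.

A=3, B=2, C=2, D=2

Standard divisor 12720/9 ≈ 1413.333; standard quotas: A 2.989, B 2.330, C 1.477, D 2.204.
Rounding to the nearest integer gives 3, 2, 1, 2 = 8 seats, so the divisor must be adjusted.
With modified divisor 1350: modified quotas A 3.130, B 2.439, C 1.546, D 2.307.
Rounding to the nearest integer: A 3, B 2, C 2, D 2 (total 9).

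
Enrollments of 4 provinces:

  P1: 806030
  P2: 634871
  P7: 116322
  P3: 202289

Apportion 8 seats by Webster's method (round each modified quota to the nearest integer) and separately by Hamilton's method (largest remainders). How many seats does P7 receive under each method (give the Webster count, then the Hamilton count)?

1 and 0

Webster: P1 3, P2 3, P7 1, P3 1.
Hamilton: P1 4, P2 3, P7 0, P3 1.
P7 gets 1 under Webster and 0 under Hamilton.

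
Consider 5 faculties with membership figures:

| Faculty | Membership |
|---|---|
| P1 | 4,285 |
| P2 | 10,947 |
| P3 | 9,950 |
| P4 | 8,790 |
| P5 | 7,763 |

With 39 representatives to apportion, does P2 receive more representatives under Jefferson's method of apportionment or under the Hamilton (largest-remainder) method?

Jefferson

Jefferson: P1 4, P2 11, P3 9, P4 8, P5 7.
Hamilton: P1 4, P2 10, P3 10, P4 8, P5 7.
P2 gets 11 under Jefferson and 10 under Hamilton.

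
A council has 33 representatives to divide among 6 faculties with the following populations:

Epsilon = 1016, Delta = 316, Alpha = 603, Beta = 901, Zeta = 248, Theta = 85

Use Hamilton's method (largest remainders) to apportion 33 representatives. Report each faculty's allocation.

The standard divisor is 3169/33 ≈ 96.03.
Standard quotas: Epsilon 10.580, Delta 3.291, Alpha 6.279, Beta 9.382, Zeta 2.583, Theta 0.885.
Lower quotas: Epsilon 10, Delta 3, Alpha 6, Beta 9, Zeta 2, Theta 0 (sum 30, leaving 3 seats).
Remainders in descending order: Theta 0.885, Zeta 0.583, Epsilon 0.580, Beta 0.382, Delta 0.291, Alpha 0.279.
Largest remainders: Theta, Zeta, Epsilon receive the extra seats.

Epsilon: 11, Delta: 3, Alpha: 6, Beta: 9, Zeta: 3, Theta: 1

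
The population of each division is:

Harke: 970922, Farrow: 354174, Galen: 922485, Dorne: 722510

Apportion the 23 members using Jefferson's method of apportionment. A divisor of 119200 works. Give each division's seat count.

With modified divisor 119200: modified quotas Harke 8.145, Farrow 2.971, Galen 7.739, Dorne 6.061.
Rounding down: Harke 8, Farrow 2, Galen 7, Dorne 6 (total 23).

Harke 8, Farrow 2, Galen 7, Dorne 6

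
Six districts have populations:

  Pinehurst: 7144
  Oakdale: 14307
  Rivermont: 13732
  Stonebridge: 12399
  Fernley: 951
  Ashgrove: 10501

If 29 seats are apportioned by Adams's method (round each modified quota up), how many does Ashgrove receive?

5

Standard divisor 59034/29 ≈ 2035.655; standard quotas: Pinehurst 3.509, Oakdale 7.028, Rivermont 6.746, Stonebridge 6.091, Fernley 0.467, Ashgrove 5.159.
Rounding up gives 4, 8, 7, 7, 1, 6 = 33 seats, so the divisor must be adjusted.
With modified divisor 2300: modified quotas Pinehurst 3.106, Oakdale 6.220, Rivermont 5.970, Stonebridge 5.391, Fernley 0.413, Ashgrove 4.566.
Rounding up: Pinehurst 4, Oakdale 7, Rivermont 6, Stonebridge 6, Fernley 1, Ashgrove 5 (total 29).
Ashgrove receives 5.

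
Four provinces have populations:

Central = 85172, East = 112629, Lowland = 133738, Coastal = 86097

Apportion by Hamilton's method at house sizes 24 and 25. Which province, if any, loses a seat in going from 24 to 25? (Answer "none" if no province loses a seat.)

none

At 24 seats: Central 5, East 6, Lowland 8, Coastal 5.
At 25 seats: Central 5, East 7, Lowland 8, Coastal 5.
No province's allocation decreased.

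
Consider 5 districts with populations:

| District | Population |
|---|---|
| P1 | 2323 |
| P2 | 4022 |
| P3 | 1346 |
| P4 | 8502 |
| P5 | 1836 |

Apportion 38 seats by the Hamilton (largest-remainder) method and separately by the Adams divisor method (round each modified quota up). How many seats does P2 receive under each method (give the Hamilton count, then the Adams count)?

Hamilton: P1 5, P2 8, P3 3, P4 18, P5 4.
Adams: P1 5, P2 9, P3 3, P4 17, P5 4.
P2 gets 8 under Hamilton and 9 under Adams.

8 and 9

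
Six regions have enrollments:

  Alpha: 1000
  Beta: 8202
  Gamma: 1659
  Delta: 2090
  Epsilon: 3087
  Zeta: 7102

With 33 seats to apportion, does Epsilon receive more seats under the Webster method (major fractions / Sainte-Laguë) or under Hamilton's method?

Webster

Webster: Alpha 1, Beta 12, Gamma 2, Delta 3, Epsilon 5, Zeta 10.
Hamilton: Alpha 2, Beta 12, Gamma 2, Delta 3, Epsilon 4, Zeta 10.
Epsilon gets 5 under Webster and 4 under Hamilton.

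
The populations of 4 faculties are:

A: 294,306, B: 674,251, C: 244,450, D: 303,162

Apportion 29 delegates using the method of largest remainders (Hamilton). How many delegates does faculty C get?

Standard divisor: 1516169 ÷ 29 ≈ 52281.69.
Standard quotas: A 5.6292, B 12.8965, C 4.6756, D 5.7986.
Lower quotas: A 5, B 12, C 4, D 5 (sum 26, leaving 3 seats).
Remainders in descending order: B 0.8965, D 0.7986, C 0.6756, A 0.6292.
Largest remainders: B, D, C receive the extra seats.
C receives 5.

5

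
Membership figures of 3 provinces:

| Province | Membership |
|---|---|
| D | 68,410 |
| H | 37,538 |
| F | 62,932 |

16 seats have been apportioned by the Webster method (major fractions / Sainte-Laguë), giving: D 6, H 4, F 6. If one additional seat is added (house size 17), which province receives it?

D

Priority for the next seat is population ÷ (current seats + 0.5).
Priorities: D 10524.615, H 8341.778, F 9681.846.
Highest priority: D.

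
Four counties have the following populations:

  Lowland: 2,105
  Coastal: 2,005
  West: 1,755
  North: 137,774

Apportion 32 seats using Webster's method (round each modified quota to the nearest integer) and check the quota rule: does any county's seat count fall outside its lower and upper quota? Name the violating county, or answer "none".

North

Standard quotas: Lowland 0.469, Coastal 0.447, West 0.391, North 30.693.
Webster allocation: Lowland 0, Coastal 0, West 0, North 32.
North has quota 30.693 (lower 30, upper 31) but receives 32 — outside the quota interval.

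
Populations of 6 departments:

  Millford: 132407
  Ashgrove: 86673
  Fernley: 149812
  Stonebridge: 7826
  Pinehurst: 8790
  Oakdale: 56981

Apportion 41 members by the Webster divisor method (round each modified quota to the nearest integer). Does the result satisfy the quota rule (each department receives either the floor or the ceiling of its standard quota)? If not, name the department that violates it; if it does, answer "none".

none

Standard quotas: Millford 12.269, Ashgrove 8.031, Fernley 13.881, Stonebridge 0.725, Pinehurst 0.814, Oakdale 5.280.
Webster allocation: Millford 12, Ashgrove 8, Fernley 14, Stonebridge 1, Pinehurst 1, Oakdale 5.
Every allocation lies between the lower and upper quota.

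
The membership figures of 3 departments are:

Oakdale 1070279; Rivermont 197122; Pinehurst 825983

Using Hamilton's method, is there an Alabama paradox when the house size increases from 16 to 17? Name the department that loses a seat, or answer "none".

Rivermont

At 16 seats: Oakdale 8, Rivermont 2, Pinehurst 6.
At 17 seats: Oakdale 9, Rivermont 1, Pinehurst 7.
Rivermont drops from 2 to 1.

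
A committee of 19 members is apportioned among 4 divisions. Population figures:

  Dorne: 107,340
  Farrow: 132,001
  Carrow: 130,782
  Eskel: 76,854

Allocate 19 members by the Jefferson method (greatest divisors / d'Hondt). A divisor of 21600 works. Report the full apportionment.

Dorne 4; Farrow 6; Carrow 6; Eskel 3

With modified divisor 21600: modified quotas Dorne 4.969, Farrow 6.111, Carrow 6.055, Eskel 3.558.
Rounding down: Dorne 4, Farrow 6, Carrow 6, Eskel 3 (total 19).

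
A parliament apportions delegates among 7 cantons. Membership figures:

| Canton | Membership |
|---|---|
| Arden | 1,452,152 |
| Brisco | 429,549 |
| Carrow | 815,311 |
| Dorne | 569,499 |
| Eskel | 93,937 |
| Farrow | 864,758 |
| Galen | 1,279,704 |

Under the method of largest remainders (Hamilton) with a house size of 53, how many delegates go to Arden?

The standard divisor is 5504910/53 ≈ 103866.226.
Standard quotas: Arden 13.9810, Brisco 4.1356, Carrow 7.8496, Dorne 5.4830, Eskel 0.9044, Farrow 8.3257, Galen 12.3207.
Lower quotas: Arden 13, Brisco 4, Carrow 7, Dorne 5, Eskel 0, Farrow 8, Galen 12 (sum 49, leaving 4 seats).
Remainders in descending order: Arden 0.9810, Eskel 0.9044, Carrow 0.8496, Dorne 0.4830, Farrow 0.3257, Galen 0.3207, Brisco 0.1356.
Largest remainders: Arden, Eskel, Carrow, Dorne receive the extra seats.
Arden receives 14.

14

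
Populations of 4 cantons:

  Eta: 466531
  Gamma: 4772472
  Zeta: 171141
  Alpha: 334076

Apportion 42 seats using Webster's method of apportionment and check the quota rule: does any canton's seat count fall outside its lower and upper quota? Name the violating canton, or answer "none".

Standard quotas: Eta 3.411, Gamma 34.895, Zeta 1.251, Alpha 2.443.
Webster allocation: Eta 3, Gamma 36, Zeta 1, Alpha 2.
Gamma has quota 34.895 (lower 34, upper 35) but receives 36 — outside the quota interval.

Gamma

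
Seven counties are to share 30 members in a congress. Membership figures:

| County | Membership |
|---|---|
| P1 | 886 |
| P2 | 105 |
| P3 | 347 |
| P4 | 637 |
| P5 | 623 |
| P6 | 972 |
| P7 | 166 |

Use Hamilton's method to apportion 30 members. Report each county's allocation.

Total 3736; standard divisor 3736/30 ≈ 124.533.
Standard quotas: P1 7.115, P2 0.843, P3 2.786, P4 5.115, P5 5.003, P6 7.805, P7 1.333.
Lower quotas: P1 7, P2 0, P3 2, P4 5, P5 5, P6 7, P7 1 (sum 27, leaving 3 seats).
Remainders in descending order: P2 0.843, P6 0.805, P3 0.786, P7 0.333, P4 0.115, P1 0.115, P5 0.003.
The surplus seats go to P2, P6, P3.

P1: 7, P2: 1, P3: 3, P4: 5, P5: 5, P6: 8, P7: 1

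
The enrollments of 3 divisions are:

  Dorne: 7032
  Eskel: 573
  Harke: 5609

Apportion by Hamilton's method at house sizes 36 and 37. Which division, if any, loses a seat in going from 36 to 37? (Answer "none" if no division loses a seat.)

Eskel

At 36 seats: Dorne 19, Eskel 2, Harke 15.
At 37 seats: Dorne 20, Eskel 1, Harke 16.
Eskel drops from 2 to 1.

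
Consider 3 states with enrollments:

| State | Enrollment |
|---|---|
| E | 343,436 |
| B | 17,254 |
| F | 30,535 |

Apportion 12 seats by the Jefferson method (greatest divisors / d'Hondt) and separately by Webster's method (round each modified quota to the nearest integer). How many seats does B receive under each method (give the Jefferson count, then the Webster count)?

Jefferson: E 11, B 0, F 1.
Webster: E 10, B 1, F 1.
B gets 0 under Jefferson and 1 under Webster.

0 and 1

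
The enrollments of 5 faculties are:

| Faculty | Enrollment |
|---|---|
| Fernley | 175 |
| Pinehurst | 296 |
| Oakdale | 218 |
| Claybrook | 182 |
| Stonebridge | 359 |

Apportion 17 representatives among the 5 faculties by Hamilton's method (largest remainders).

Fernley=2, Pinehurst=4, Oakdale=3, Claybrook=3, Stonebridge=5

The standard divisor is 1230/17 ≈ 72.353.
Standard quotas: Fernley 2.419, Pinehurst 4.091, Oakdale 3.013, Claybrook 2.515, Stonebridge 4.962.
Lower quotas: Fernley 2, Pinehurst 4, Oakdale 3, Claybrook 2, Stonebridge 4 (sum 15, leaving 2 seats).
Remainders in descending order: Stonebridge 0.962, Claybrook 0.515, Fernley 0.419, Pinehurst 0.091, Oakdale 0.013.
Largest remainders: Stonebridge, Claybrook receive the extra seats.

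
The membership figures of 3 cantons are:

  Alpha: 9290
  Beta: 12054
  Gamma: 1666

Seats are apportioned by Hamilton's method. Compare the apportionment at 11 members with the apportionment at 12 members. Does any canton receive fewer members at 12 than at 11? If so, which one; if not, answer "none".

At 11 seats: Alpha 4, Beta 6, Gamma 1.
At 12 seats: Alpha 5, Beta 6, Gamma 1.
No canton's allocation decreased.

none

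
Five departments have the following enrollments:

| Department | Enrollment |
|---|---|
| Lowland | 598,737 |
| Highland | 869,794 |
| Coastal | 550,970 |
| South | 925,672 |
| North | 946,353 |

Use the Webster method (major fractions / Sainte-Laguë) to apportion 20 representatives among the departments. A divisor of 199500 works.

Lowland=3, Highland=4, Coastal=3, South=5, North=5

With modified divisor 199500: modified quotas Lowland 3.001, Highland 4.360, Coastal 2.762, South 4.640, North 4.744.
Rounding to the nearest integer: Lowland 3, Highland 4, Coastal 3, South 5, North 5 (total 20).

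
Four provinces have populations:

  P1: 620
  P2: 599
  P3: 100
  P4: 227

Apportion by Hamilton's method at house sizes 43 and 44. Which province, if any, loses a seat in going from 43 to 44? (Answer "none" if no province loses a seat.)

none

At 43 seats: P1 17, P2 17, P3 3, P4 6.
At 44 seats: P1 18, P2 17, P3 3, P4 6.
No province's allocation decreased.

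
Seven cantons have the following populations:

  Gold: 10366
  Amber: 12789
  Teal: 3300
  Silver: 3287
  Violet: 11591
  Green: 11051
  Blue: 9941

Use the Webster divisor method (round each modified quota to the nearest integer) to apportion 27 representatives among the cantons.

Gold=5, Amber=6, Teal=1, Silver=1, Violet=5, Green=5, Blue=4

Standard divisor 62325/27 ≈ 2308.333; standard quotas: Gold 4.491, Amber 5.540, Teal 1.430, Silver 1.424, Violet 5.021, Green 4.787, Blue 4.307.
Rounding to the nearest integer gives 4, 6, 1, 1, 5, 5, 4 = 26 seats, so the divisor must be adjusted.
With modified divisor 2260: modified quotas Gold 4.587, Amber 5.659, Teal 1.460, Silver 1.454, Violet 5.129, Green 4.890, Blue 4.399.
Rounding to the nearest integer: Gold 5, Amber 6, Teal 1, Silver 1, Violet 5, Green 5, Blue 4 (total 27).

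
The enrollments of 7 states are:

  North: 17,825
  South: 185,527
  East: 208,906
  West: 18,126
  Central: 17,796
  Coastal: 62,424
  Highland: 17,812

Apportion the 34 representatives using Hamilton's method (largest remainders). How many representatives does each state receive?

North: 1, South: 12, East: 14, West: 1, Central: 1, Coastal: 4, Highland: 1

Standard divisor: 528416 ÷ 34 ≈ 15541.647.
Standard quotas: North 1.1469, South 11.9374, East 13.4417, West 1.1663, Central 1.1451, Coastal 4.0166, Highland 1.1461.
Lower quotas: North 1, South 11, East 13, West 1, Central 1, Coastal 4, Highland 1 (sum 32, leaving 2 seats).
Remainders in descending order: South 0.9374, East 0.4417, West 0.1663, North 0.1469, Highland 0.1461, Central 0.1451, Coastal 0.0166.
The surplus seats go to South, East.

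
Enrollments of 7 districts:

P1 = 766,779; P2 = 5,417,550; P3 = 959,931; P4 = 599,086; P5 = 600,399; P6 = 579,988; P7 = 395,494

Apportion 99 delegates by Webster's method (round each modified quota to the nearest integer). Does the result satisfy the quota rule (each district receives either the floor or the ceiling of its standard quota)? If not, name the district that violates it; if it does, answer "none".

Standard quotas: P1 8.146, P2 57.552, P3 10.198, P4 6.364, P5 6.378, P6 6.161, P7 4.201.
Webster allocation: P1 8, P2 59, P3 10, P4 6, P5 6, P6 6, P7 4.
P2 has quota 57.552 (lower 57, upper 58) but receives 59 — outside the quota interval.

P2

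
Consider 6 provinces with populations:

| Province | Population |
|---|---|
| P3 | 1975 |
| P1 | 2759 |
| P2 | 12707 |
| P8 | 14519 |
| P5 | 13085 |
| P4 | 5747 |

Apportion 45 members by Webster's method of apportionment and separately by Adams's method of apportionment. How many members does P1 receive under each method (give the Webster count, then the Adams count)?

Webster: P3 2, P1 2, P2 11, P8 13, P5 12, P4 5.
Adams: P3 2, P1 3, P2 11, P8 13, P5 11, P4 5.
P1 gets 2 under Webster and 3 under Adams.

2 and 3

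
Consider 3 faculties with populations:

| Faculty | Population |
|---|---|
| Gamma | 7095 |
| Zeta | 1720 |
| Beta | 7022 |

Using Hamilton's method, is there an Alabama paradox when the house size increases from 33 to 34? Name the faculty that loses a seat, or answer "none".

none

At 33 seats: Gamma 15, Zeta 3, Beta 15.
At 34 seats: Gamma 15, Zeta 4, Beta 15.
No faculty's allocation decreased.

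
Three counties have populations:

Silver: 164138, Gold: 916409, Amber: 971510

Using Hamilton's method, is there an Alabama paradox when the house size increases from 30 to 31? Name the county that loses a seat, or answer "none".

Silver

At 30 seats: Silver 3, Gold 13, Amber 14.
At 31 seats: Silver 2, Gold 14, Amber 15.
Silver drops from 3 to 2.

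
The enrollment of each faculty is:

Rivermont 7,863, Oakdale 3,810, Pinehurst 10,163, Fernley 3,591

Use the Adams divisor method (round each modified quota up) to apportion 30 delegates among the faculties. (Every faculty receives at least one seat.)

Standard divisor 25427/30 ≈ 847.567; standard quotas: Rivermont 9.277, Oakdale 4.495, Pinehurst 11.991, Fernley 4.237.
Rounding up gives 10, 5, 12, 5 = 32 seats, so the divisor must be adjusted.
With modified divisor 910: modified quotas Rivermont 8.641, Oakdale 4.187, Pinehurst 11.168, Fernley 3.946.
Rounding up: Rivermont 9, Oakdale 5, Pinehurst 12, Fernley 4 (total 30).

Rivermont 9, Oakdale 5, Pinehurst 12, Fernley 4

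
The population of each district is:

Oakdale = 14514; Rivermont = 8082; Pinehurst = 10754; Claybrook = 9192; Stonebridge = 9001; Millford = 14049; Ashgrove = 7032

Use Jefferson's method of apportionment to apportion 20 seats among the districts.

Standard divisor 72624/20 ≈ 3631.2; standard quotas: Oakdale 3.997, Rivermont 2.226, Pinehurst 2.962, Claybrook 2.531, Stonebridge 2.479, Millford 3.869, Ashgrove 1.937.
Rounding down gives 3, 2, 2, 2, 2, 3, 1 = 15 seats, so the divisor must be adjusted.
With modified divisor 3030: modified quotas Oakdale 4.790, Rivermont 2.667, Pinehurst 3.549, Claybrook 3.034, Stonebridge 2.971, Millford 4.637, Ashgrove 2.321.
Rounding down: Oakdale 4, Rivermont 2, Pinehurst 3, Claybrook 3, Stonebridge 2, Millford 4, Ashgrove 2 (total 20).

Oakdale 4, Rivermont 2, Pinehurst 3, Claybrook 3, Stonebridge 2, Millford 4, Ashgrove 2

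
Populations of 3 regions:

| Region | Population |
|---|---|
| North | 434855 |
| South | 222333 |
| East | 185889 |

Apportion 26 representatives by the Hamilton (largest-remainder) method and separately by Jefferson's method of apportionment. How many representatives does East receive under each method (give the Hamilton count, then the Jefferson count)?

6 and 5

Hamilton: North 13, South 7, East 6.
Jefferson: North 14, South 7, East 5.
East gets 6 under Hamilton and 5 under Jefferson.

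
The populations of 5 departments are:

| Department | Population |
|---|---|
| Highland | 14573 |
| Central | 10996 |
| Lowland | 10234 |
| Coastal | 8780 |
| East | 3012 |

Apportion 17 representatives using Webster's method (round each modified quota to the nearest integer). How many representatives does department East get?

Standard divisor 47595/17 ≈ 2799.706; standard quotas: Highland 5.205, Central 3.928, Lowland 3.655, Coastal 3.136, East 1.076.
Rounding to the nearest integer gives Highland 5, Central 4, Lowland 4, Coastal 3, East 1 — total 17, matching the house size, so no adjustment is needed.
East receives 1.

1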